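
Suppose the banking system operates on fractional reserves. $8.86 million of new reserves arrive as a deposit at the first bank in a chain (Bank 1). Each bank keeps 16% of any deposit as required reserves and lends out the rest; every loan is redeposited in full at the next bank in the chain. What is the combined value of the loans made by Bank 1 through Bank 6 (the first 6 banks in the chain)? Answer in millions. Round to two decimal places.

Bank i lends (1 − rr)^i of the original deposit: Bank 1 lends 8.86·0.8400 = 7.4424, Bank 2 lends 8.86·0.8400² ≈ 6.2516, and so on.
Summing a geometric series: total = 8.86·[0.8400·(1 − 0.8400^6) / (1 − 0.8400)] ≈ 30.1744 million.

$30.17 million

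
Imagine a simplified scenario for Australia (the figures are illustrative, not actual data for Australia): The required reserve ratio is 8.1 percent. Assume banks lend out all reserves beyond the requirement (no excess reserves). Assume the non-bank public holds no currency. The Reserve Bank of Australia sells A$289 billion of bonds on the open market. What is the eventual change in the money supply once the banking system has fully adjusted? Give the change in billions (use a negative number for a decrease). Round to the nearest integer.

-3568 billion

The simple money multiplier is m = 1/rr = 1/0.081 ≈ 12.3457.
An open-market sale reduces the monetary base by 289 billion, so ΔM = m × ΔMB = 12.3457 × (−289) = -3567.9073 billion.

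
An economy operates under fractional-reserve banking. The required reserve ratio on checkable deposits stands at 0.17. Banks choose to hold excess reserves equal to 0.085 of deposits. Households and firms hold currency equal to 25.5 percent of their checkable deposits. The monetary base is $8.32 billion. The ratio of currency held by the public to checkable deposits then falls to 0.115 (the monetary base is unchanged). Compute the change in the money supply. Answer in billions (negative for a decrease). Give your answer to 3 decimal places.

Initially m₁ = (1 + 0.255) / (0.17 + 0.085 + 0.255) ≈ 2.46078, so M₁ = 2.46078 × 8.32 ≈ 20.4737 billion.
After the change m₂ = (1 + 0.115) / (0.17 + 0.085 + 0.115) ≈ 3.01351, so M₂ = 3.01351 × 8.32 ≈ 25.0724 billion.
ΔM = M₂ − M₁ = 25.0724 − 20.4737 = 4.5987 billion.

$4.599 billion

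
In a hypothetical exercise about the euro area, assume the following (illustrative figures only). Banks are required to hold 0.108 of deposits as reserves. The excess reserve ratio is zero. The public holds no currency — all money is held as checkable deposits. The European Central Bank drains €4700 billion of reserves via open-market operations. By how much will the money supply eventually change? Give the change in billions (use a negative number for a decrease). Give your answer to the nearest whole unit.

-43519 billion

The simple money multiplier is m = 1/rr = 1/0.108 ≈ 9.25926.
An open-market sale reduces the monetary base by 4700 billion, so ΔM = m × ΔMB = 9.25926 × (−4700) = -43518.522 billion.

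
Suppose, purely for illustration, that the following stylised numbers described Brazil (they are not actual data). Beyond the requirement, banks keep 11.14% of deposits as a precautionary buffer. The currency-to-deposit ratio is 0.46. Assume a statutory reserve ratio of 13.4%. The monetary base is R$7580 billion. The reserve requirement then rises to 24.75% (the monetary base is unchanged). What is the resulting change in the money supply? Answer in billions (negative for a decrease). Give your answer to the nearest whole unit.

Initially m₁ = (1 + 0.46) / (0.134 + 0.1114 + 0.46) ≈ 2.06975, so M₁ = 2.06975 × 7580 = 15688.705 billion.
After the change m₂ = (1 + 0.46) / (0.2475 + 0.1114 + 0.46) ≈ 1.78288, so M₂ = 1.78288 × 7580 = 13514.2304 billion.
ΔM = M₂ − M₁ = 13514.2304 − 15688.705 = -2174.4746 billion.

-2174 billion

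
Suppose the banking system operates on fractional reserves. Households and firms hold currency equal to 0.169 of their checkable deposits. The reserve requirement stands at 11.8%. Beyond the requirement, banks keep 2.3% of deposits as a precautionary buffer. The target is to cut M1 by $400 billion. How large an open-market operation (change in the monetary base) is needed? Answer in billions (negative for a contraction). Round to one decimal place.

-106.1 billion

The money multiplier is m = (1 + c) / (rr + e + c) = (1 + 0.169) / (0.118 + 0.023 + 0.169) ≈ 3.77097.
ΔMB = ΔM / m = (−400) / 3.77097 ≈ -106.0735 billion.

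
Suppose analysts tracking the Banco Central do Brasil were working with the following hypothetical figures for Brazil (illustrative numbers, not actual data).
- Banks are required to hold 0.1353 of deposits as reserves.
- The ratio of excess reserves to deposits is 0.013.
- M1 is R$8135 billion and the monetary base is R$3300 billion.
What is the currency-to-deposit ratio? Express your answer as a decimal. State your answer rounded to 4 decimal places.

0.4330

Using m = M/MB = 8135/3300 ≈ 2.465152. From m = (1 + c)/(c + rr + e), rearranging gives 1 + c = m·(c + rr + e), so c·(1 − m) = m·(rr + e) − 1.
Hence c = [m·(rr + e) − 1]/(1 − m) = [2.465152 × (0.1353 + 0.013) − 1] / (1 − 2.465152) ≈ 0.433005.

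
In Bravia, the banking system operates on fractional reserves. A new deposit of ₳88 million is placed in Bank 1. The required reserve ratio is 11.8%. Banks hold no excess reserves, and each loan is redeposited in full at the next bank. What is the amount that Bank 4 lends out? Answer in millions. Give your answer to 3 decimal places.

Each bank lends a fraction (1 − rr) = 0.8820 of the deposit it receives, so Bank 4 receives 88·0.8820^3 and lends 88·0.8820^4 ≈ 53.2546 million.

₳53.255 million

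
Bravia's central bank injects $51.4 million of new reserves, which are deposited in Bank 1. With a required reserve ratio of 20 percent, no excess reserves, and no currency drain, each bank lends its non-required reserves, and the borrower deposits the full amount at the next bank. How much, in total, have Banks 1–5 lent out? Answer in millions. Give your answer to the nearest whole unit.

$138 million

Bank i lends (1 − rr)^i of the original deposit: Bank 1 lends 51.4·0.8000 = 41.1200, Bank 2 lends 51.4·0.8000² = 32.8960, and so on.
Summing a geometric series: total = 51.4·[0.8000·(1 − 0.8000^5) / (1 − 0.8000)] ≈ 138.2290 million.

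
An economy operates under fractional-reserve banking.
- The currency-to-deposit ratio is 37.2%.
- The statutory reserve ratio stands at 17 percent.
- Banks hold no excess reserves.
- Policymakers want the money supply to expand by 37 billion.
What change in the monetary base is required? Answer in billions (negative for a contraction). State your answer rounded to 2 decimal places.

14.62 billion

The money multiplier is m = (1 + c) / (rr + c) = (1 + 0.372) / (0.17 + 0.372) ≈ 2.53137.
ΔMB = ΔM / m = (+37) / 2.53137 ≈ 14.6166 billion.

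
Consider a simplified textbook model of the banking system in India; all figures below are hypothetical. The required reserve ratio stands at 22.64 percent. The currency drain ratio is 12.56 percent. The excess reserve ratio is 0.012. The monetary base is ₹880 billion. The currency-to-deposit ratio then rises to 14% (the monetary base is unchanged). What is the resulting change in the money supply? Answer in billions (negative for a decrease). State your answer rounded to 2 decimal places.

Initially m₁ = (1 + 0.1256) / (0.2264 + 0.012 + 0.1256) ≈ 3.092308, so M₁ = 3.092308 × 880 ≈ 2721.231 billion.
After the change m₂ = (1 + 0.14) / (0.2264 + 0.012 + 0.14) ≈ 3.012685, so M₂ = 3.012685 × 880 = 2651.1628 billion.
ΔM = M₂ − M₁ = 2651.1628 − 2721.231 = -70.0682 billion.

-70.07 billion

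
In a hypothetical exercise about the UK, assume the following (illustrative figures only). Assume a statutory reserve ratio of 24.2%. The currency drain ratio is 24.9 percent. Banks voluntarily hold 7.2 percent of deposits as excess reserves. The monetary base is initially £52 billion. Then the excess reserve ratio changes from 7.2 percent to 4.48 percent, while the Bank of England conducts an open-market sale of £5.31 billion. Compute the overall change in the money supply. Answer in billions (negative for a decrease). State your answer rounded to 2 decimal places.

-6.52 billion

Before: m₁ = (1 + 0.249) / (0.242 + 0.072 + 0.249) ≈ 2.21847, MB₁ = 52, so M₁ = 2.21847 × 52 ≈ 115.3604 billion.
After: m₂ = (1 + 0.249) / (0.242 + 0.0448 + 0.249) ≈ 2.33109, MB₂ = 52 − 5.31 = 46.69, so M₂ = 2.33109 × 46.69 ≈ 108.8386 billion.
ΔM = M₂ − M₁ = 108.8386 − 115.3604 = -6.5218 billion.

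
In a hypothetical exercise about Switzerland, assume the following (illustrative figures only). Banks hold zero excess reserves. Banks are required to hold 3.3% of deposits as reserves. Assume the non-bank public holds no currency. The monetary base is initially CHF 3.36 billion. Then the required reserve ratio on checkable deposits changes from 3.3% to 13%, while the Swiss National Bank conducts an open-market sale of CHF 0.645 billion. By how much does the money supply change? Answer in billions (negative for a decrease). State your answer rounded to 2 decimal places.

Before: m₁ = 1 / (0.033) ≈ 30.3030, MB₁ = 3.36, so M₁ = 30.3030 × 3.36 ≈ 101.8181 billion.
After: m₂ = 1 / (0.13) ≈ 7.6923, MB₂ = 3.36 − 0.645 = 2.715, so M₂ = 7.6923 × 2.715 ≈ 20.8846 billion.
ΔM = M₂ − M₁ = 20.8846 − 101.8181 = -80.9335 billion.

-80.93 billion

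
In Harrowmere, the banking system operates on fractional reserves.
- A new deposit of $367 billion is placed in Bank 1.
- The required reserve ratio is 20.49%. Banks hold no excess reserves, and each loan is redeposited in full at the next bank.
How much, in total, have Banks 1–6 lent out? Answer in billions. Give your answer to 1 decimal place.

$1064.3 billion

Bank i lends (1 − rr)^i of the original deposit: Bank 1 lends 367·0.7951 = 291.8017, Bank 2 lends 367·0.7951² ≈ 232.0115, and so on.
Summing a geometric series: total = 367·[0.7951·(1 − 0.7951^6) / (1 − 0.7951)] ≈ 1064.3050 billion.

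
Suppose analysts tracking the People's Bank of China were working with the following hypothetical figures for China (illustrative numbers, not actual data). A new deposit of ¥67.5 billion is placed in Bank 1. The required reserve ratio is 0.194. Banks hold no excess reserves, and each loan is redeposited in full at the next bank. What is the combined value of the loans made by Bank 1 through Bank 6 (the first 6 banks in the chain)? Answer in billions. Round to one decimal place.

Bank i lends (1 − rr)^i of the original deposit: Bank 1 lends 67.5·0.8060 = 54.4050, Bank 2 lends 67.5·0.8060² ≈ 43.8504, and so on.
Summing a geometric series: total = 67.5·[0.8060·(1 − 0.8060^6) / (1 − 0.8060)] ≈ 203.5521 billion.

¥203.6 billion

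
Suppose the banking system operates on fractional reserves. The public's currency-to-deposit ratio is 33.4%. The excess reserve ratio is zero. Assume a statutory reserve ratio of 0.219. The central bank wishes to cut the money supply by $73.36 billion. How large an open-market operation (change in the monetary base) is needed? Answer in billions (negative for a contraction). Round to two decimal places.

-30.41 billion

The money multiplier is m = (1 + c) / (rr + c) = (1 + 0.334) / (0.219 + 0.334) ≈ 2.41230.
ΔMB = ΔM / m = (−73.36) / 2.41230 ≈ -30.4108 billion.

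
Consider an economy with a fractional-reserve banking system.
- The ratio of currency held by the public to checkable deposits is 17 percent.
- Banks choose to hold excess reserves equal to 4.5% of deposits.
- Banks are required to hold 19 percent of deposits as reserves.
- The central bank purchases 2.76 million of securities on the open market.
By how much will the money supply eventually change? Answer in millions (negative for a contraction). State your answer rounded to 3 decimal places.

7.973 million

The money multiplier is m = (1 + c) / (rr + e + c) = (1 + 0.17) / (0.19 + 0.045 + 0.17) ≈ 2.88889.
The purchase adds 2.76 million of base, so ΔM = m × ΔMB = 2.88889 × (+2.76) ≈ 7.9733 million.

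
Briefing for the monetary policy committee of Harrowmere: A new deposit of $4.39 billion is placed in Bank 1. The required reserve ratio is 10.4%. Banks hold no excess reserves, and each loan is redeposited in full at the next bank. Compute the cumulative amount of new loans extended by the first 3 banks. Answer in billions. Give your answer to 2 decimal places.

$10.62 billion

Bank i lends (1 − rr)^i of the original deposit: Bank 1 lends 4.39·0.8960 ≈ 3.9334, Bank 2 lends 4.39·0.8960² ≈ 3.5244, and so on.
Summing a geometric series: total = 4.39·[0.8960·(1 − 0.8960^3) / (1 − 0.8960)] ≈ 10.6156 billion.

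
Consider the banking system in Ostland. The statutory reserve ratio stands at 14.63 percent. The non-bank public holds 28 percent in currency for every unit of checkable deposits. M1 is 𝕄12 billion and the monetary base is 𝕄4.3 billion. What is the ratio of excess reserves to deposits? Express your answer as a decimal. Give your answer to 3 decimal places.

Using m = M/MB = 12/4.3 ≈ 2.790698. Since m = (1 + c)/(c + rr + e), the denominator satisfies c + rr + e = (1 + c)/m = (1 + 0.28) / 2.790698 ≈ 0.458667.
With c = 0.28 and rr = 0.1463, the ratio of excess reserves to deposits is 0.458667 − 0.28 − 0.1463 = 0.032367.

0.032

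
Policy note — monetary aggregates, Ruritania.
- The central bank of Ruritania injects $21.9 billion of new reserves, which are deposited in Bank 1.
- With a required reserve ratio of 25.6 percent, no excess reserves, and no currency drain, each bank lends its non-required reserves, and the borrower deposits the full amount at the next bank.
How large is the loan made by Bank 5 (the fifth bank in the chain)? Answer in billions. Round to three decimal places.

$4.992 billion

Each bank lends a fraction (1 − rr) = 0.7440 of the deposit it receives, so Bank 5 receives 21.9·0.7440^4 and lends 21.9·0.7440^5 ≈ 4.9924 billion.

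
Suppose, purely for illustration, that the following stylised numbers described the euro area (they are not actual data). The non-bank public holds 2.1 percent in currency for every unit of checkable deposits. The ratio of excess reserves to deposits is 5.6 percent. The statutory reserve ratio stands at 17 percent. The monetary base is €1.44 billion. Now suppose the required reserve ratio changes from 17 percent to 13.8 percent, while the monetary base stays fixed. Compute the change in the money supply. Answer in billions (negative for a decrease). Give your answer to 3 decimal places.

Initially m₁ = (1 + 0.021) / (0.17 + 0.056 + 0.021) ≈ 4.13360, so M₁ = 4.13360 × 1.44 ≈ 5.9524 billion.
After the change m₂ = (1 + 0.021) / (0.138 + 0.056 + 0.021) ≈ 4.74884, so M₂ = 4.74884 × 1.44 ≈ 6.8383 billion.
ΔM = M₂ − M₁ = 6.8383 − 5.9524 = 0.8859 billion.

€0.886 billion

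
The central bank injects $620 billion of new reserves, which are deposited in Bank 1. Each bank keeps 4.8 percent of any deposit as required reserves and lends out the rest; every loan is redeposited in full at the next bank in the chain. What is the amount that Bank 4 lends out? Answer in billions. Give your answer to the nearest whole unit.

Each bank lends a fraction (1 − rr) = 0.9520 of the deposit it receives, so Bank 4 receives 620·0.9520^3 and lends 620·0.9520^4 ≈ 509.2599 billion.

$509 billion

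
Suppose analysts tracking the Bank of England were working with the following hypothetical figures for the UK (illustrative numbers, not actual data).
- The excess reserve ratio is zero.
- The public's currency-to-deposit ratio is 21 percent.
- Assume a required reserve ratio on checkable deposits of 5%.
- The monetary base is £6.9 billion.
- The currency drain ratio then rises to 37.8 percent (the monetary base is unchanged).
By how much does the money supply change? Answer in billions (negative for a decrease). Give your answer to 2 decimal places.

-9.90 billion

Initially m₁ = (1 + 0.21) / (0.05 + 0.21) ≈ 4.6538, so M₁ = 4.6538 × 6.9 ≈ 32.1112 billion.
After the change m₂ = (1 + 0.378) / (0.05 + 0.378) ≈ 3.2196, so M₂ = 3.2196 × 6.9 ≈ 22.2152 billion.
ΔM = M₂ − M₁ = 22.2152 − 32.1112 = -9.896 billion.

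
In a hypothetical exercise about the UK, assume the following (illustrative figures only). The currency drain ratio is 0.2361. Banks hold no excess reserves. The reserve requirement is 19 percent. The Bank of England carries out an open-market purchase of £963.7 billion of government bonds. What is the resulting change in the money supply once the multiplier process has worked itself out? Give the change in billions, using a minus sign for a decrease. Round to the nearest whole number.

The money multiplier is m = (1 + c) / (rr + c) = (1 + 0.2361) / (0.19 + 0.2361) ≈ 2.9010.
The purchase adds 963.7 billion of base, so ΔM = m × ΔMB = 2.9010 × (+963.7) = 2795.6937 billion.

£2796 billion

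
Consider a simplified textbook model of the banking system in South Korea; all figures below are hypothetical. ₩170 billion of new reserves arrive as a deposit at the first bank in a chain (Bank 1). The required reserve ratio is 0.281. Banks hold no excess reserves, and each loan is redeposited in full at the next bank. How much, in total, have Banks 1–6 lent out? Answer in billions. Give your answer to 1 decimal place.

Bank i lends (1 − rr)^i of the original deposit: Bank 1 lends 170·0.7190 = 122.2300, Bank 2 lends 170·0.7190² ≈ 87.8834, and so on.
Summing a geometric series: total = 170·[0.7190·(1 − 0.7190^6) / (1 − 0.7190)] ≈ 374.8863 billion.

₩374.9 billion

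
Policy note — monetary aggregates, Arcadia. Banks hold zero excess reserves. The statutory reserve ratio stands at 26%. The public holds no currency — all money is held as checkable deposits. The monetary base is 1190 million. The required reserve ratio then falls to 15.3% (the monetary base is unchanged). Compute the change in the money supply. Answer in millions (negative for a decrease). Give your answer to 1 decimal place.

3200.9 million

Initially m₁ = 1 / (0.26) ≈ 3.846154, so M₁ = 3.846154 × 1190 ≈ 4576.9233 million.
After the change m₂ = 1 / (0.153) ≈ 6.535948, so M₂ = 6.535948 × 1190 ≈ 7777.7781 million.
ΔM = M₂ − M₁ = 7777.7781 − 4576.9233 = 3200.8548 million.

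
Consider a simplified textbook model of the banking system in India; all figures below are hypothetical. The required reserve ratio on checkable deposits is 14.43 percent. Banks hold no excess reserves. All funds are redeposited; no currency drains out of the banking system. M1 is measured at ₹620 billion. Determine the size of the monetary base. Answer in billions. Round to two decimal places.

₹89.47 billion

With no currency drain and no excess reserves, the money multiplier is m = 1/rr = 1/0.1443 ≈ 6.930007.
The monetary base is MB = M / m = 620 / 6.930007 ≈ 89.466 billion.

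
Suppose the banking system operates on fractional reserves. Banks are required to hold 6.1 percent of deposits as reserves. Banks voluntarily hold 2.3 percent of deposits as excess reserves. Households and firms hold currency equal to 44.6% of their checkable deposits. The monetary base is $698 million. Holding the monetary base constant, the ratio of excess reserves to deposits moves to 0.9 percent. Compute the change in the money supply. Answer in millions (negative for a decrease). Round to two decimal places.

Initially m₁ = (1 + 0.446) / (0.061 + 0.023 + 0.446) ≈ 2.728302, so M₁ = 2.728302 × 698 ≈ 1904.3548 million.
After the change m₂ = (1 + 0.446) / (0.061 + 0.009 + 0.446) ≈ 2.802326, so M₂ = 2.802326 × 698 ≈ 1956.0235 million.
ΔM = M₂ − M₁ = 1956.0235 − 1904.3548 = 51.6687 million.

$51.67 million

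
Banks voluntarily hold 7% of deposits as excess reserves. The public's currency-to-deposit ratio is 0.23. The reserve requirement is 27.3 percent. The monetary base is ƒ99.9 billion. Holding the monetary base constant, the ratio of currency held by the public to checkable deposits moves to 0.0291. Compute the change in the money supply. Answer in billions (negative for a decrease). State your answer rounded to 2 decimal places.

ƒ61.84 billion

Initially m₁ = (1 + 0.23) / (0.273 + 0.07 + 0.23) ≈ 2.14660, so M₁ = 2.14660 × 99.9 ≈ 214.4453 billion.
After the change m₂ = (1 + 0.0291) / (0.273 + 0.07 + 0.0291) ≈ 2.76565, so M₂ = 2.76565 × 99.9 ≈ 276.2884 billion.
ΔM = M₂ − M₁ = 276.2884 − 214.4453 = 61.8431 billion.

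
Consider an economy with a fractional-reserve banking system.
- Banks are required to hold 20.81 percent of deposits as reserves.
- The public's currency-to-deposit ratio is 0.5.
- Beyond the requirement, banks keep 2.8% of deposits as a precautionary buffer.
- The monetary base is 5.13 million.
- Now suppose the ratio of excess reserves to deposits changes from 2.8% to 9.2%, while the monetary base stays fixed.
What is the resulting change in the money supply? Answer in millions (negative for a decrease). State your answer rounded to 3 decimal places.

-0.836 million

Initially m₁ = (1 + 0.5) / (0.2081 + 0.028 + 0.5) ≈ 2.03777, so M₁ = 2.03777 × 5.13 ≈ 10.4538 million.
After the change m₂ = (1 + 0.5) / (0.2081 + 0.092 + 0.5) ≈ 1.87477, so M₂ = 1.87477 × 5.13 ≈ 9.6176 million.
ΔM = M₂ − M₁ = 9.6176 − 10.4538 = -0.8362 million.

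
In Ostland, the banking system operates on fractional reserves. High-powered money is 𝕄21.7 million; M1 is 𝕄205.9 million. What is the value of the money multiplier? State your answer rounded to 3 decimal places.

9.488

The money multiplier is m = M / MB = 205.9 / 21.7 ≈ 9.48848.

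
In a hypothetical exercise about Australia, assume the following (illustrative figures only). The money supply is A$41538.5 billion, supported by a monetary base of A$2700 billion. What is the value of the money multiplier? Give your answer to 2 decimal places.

15.38

The money multiplier is m = M / MB = 41538.5 / 2700 ≈ 15.38463.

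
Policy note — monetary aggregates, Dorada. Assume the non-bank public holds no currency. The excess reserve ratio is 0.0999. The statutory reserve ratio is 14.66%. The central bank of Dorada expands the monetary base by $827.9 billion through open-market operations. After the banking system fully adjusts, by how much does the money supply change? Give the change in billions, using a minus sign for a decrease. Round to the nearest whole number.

$3359 billion

The money multiplier is m = 1 / (rr + e) = 1 / (0.1466 + 0.0999) ≈ 4.0568.
The purchase adds 827.9 billion of base, so ΔM = m × ΔMB = 4.0568 × (+827.9) ≈ 3358.6247 billion.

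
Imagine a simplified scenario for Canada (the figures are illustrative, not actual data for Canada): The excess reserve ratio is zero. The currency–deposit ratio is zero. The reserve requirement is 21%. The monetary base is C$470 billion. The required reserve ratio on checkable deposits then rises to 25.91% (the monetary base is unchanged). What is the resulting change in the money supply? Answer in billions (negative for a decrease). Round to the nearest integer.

Initially m₁ = 1 / (0.21) ≈ 4.7619, so M₁ = 4.7619 × 470 = 2238.093 billion.
After the change m₂ = 1 / (0.2591) ≈ 3.8595, so M₂ = 3.8595 × 470 = 1813.965 billion.
ΔM = M₂ − M₁ = 1813.965 − 2238.093 = -424.128 billion.

-424 billion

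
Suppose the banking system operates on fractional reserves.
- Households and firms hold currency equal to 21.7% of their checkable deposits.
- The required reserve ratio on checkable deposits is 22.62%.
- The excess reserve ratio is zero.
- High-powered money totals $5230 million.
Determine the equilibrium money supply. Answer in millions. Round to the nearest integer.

$14361 million

The money multiplier is m = (1 + c) / (rr + c) = (1 + 0.217) / (0.2262 + 0.217) ≈ 2.74594.
So M = m × MB = 2.74594 × 5230 = 14361.2662 million.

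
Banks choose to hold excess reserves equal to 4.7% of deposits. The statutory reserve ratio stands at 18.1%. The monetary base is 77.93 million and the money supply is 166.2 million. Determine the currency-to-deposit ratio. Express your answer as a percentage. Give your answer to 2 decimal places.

Using m = M/MB = 166.2/77.93 ≈ 2.132683. From m = (1 + c)/(c + rr + e), rearranging gives 1 + c = m·(c + rr + e), so c·(1 − m) = m·(rr + e) − 1.
Hence c = [m·(rr + e) − 1]/(1 − m) = [2.132683 × (0.181 + 0.047) − 1] / (1 − 2.132683) ≈ 0.453568.

45.36%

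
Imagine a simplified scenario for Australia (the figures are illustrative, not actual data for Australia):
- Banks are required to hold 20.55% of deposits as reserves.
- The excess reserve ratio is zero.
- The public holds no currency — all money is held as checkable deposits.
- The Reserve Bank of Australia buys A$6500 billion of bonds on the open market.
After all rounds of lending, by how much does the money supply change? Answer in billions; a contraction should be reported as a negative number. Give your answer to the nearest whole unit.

The simple money multiplier is m = 1/rr = 1/0.2055 ≈ 4.86618.
An open-market purchase increases the monetary base by 6500 billion, so ΔM = m × ΔMB = 4.86618 × 6500 = 31630.17 billion.

A$31630 billion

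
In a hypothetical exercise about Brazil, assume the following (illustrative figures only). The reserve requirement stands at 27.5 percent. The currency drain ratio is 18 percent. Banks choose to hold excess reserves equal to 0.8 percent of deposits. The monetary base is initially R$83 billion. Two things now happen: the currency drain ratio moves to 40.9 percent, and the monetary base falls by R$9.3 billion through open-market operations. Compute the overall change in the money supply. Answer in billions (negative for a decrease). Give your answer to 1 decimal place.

Before: m₁ = (1 + 0.18) / (0.275 + 0.008 + 0.18) ≈ 2.5486, MB₁ = 83, so M₁ = 2.5486 × 83 = 211.5338 billion.
After: m₂ = (1 + 0.409) / (0.275 + 0.008 + 0.409) ≈ 2.0361, MB₂ = 83 − 9.3 = 73.7, so M₂ = 2.0361 × 73.7 ≈ 150.0606 billion.
ΔM = M₂ − M₁ = 150.0606 − 211.5338 = -61.4732 billion.

-61.5 billion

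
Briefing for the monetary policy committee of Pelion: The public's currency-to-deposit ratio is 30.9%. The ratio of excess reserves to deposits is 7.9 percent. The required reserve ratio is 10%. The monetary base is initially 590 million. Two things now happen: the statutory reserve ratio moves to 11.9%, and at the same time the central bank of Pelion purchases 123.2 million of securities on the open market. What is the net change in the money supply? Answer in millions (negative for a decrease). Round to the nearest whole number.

Before: m₁ = (1 + 0.309) / (0.1 + 0.079 + 0.309) ≈ 2.6824, MB₁ = 590, so M₁ = 2.6824 × 590 = 1582.616 million.
After: m₂ = (1 + 0.309) / (0.119 + 0.079 + 0.309) ≈ 2.5819, MB₂ = 590 + 123.2 = 713.2, so M₂ = 2.5819 × 713.2 ≈ 1841.4111 million.
ΔM = M₂ − M₁ = 1841.4111 − 1582.616 = 258.7951 million.

259 million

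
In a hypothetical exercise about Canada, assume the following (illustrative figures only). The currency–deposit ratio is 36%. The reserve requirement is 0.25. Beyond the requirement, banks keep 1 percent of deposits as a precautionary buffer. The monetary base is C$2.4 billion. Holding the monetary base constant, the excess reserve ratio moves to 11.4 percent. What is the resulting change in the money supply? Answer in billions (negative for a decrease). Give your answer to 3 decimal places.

Initially m₁ = (1 + 0.36) / (0.25 + 0.01 + 0.36) ≈ 2.19355, so M₁ = 2.19355 × 2.4 ≈ 5.2645 billion.
After the change m₂ = (1 + 0.36) / (0.25 + 0.114 + 0.36) ≈ 1.87845, so M₂ = 1.87845 × 2.4 ≈ 4.5083 billion.
ΔM = M₂ − M₁ = 4.5083 − 5.2645 = -0.7562 billion.

-0.756 billion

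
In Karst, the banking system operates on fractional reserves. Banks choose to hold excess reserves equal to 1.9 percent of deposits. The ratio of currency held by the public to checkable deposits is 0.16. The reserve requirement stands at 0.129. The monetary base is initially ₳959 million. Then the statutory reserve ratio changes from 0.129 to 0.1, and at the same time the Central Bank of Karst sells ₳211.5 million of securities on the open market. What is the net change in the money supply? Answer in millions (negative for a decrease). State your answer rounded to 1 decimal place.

Before: m₁ = (1 + 0.16) / (0.129 + 0.019 + 0.16) ≈ 3.76623, MB₁ = 959, so M₁ = 3.76623 × 959 ≈ 3611.8146 million.
After: m₂ = (1 + 0.16) / (0.1 + 0.019 + 0.16) ≈ 4.15771, MB₂ = 959 − 211.5 = 747.5, so M₂ = 4.15771 × 747.5 ≈ 3107.8882 million.
ΔM = M₂ − M₁ = 3107.8882 − 3611.8146 = -503.9264 million.

-503.9 million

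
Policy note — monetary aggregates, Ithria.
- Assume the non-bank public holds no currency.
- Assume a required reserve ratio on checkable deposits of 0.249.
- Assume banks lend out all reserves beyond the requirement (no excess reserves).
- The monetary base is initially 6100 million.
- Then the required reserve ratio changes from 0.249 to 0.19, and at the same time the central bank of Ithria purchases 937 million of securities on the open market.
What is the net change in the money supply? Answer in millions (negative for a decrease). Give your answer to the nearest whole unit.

Before: m₁ = 1 / (0.249) ≈ 4.01606, MB₁ = 6100, so M₁ = 4.01606 × 6100 = 24497.966 million.
After: m₂ = 1 / (0.19) ≈ 5.26316, MB₂ = 6100 + 937 = 7037, so M₂ = 5.26316 × 7037 ≈ 37036.8569 million.
ΔM = M₂ − M₁ = 37036.8569 − 24497.966 = 12538.8909 million.

12539 million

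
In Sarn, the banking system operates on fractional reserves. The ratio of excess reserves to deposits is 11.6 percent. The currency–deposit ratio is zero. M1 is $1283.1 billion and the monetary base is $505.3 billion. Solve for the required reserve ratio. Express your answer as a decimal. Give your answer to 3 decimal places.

Using m = M/MB = 1283.1/505.3 ≈ 2.539284. Since m = (1 + c)/(c + rr + e), the denominator satisfies c + rr + e = (1 + c)/m = (1 + 0) / 2.539284 ≈ 0.393812.
With c = 0 and e = 0.116, the required reserve ratio is 0.393812 − 0 − 0.116 = 0.277812.

0.278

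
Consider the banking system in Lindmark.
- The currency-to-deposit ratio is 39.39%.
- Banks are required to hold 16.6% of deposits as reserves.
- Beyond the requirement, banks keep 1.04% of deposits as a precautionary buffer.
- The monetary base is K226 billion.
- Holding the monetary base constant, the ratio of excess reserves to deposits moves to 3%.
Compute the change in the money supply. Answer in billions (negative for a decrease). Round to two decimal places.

-18.35 billion

Initially m₁ = (1 + 0.3939) / (0.166 + 0.0104 + 0.3939) ≈ 2.444152, so M₁ = 2.444152 × 226 ≈ 552.3784 billion.
After the change m₂ = (1 + 0.3939) / (0.166 + 0.03 + 0.3939) ≈ 2.362943, so M₂ = 2.362943 × 226 ≈ 534.0251 billion.
ΔM = M₂ − M₁ = 534.0251 − 552.3784 = -18.3533 billion.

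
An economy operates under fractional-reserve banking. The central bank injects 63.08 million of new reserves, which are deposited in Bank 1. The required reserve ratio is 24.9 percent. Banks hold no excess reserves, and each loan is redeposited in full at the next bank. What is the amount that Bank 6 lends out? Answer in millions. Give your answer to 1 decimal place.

11.3 million

Each bank lends a fraction (1 − rr) = 0.7510 of the deposit it receives, so Bank 6 receives 63.08·0.7510^5 and lends 63.08·0.7510^6 ≈ 11.3170 million.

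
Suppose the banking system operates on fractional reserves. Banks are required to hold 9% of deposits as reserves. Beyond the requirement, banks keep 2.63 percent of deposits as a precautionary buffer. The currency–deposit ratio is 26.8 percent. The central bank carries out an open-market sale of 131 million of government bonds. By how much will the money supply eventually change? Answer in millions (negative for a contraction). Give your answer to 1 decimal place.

-432.2 million

The money multiplier is m = (1 + c) / (rr + e + c) = (1 + 0.268) / (0.09 + 0.0263 + 0.268) ≈ 3.29951.
The sale removes 131 million of base, so ΔM = m × ΔMB = 3.29951 × (−131) ≈ -432.2358 million.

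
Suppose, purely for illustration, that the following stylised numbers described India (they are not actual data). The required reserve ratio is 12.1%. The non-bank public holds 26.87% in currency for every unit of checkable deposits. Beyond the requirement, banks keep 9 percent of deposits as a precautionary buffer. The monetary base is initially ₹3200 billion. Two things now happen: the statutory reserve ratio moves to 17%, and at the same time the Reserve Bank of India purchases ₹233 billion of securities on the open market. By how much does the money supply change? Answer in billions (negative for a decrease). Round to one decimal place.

Before: m₁ = (1 + 0.2687) / (0.121 + 0.09 + 0.2687) ≈ 2.644778, MB₁ = 3200, so M₁ = 2.644778 × 3200 = 8463.2896 billion.
After: m₂ = (1 + 0.2687) / (0.17 + 0.09 + 0.2687) ≈ 2.399660, MB₂ = 3200 + 233 = 3433, so M₂ = 2.399660 × 3433 ≈ 8238.0328 billion.
ΔM = M₂ − M₁ = 8238.0328 − 8463.2896 = -225.2568 billion.

-225.3 billion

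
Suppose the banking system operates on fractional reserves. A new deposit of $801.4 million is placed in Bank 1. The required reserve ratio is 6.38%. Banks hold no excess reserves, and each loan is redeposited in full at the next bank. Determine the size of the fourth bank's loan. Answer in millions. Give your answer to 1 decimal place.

Each bank lends a fraction (1 − rr) = 0.9362 of the deposit it receives, so Bank 4 receives 801.4·0.9362^3 and lends 801.4·0.9362^4 ≈ 615.6358 million.

$615.6 million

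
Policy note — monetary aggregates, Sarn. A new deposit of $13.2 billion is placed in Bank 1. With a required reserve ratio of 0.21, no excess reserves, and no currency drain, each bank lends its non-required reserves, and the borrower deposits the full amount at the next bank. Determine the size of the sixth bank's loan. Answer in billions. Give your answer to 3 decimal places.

$3.209 billion

Each bank lends a fraction (1 − rr) = 0.7900 of the deposit it receives, so Bank 6 receives 13.2·0.7900^5 and lends 13.2·0.7900^6 ≈ 3.2088 billion.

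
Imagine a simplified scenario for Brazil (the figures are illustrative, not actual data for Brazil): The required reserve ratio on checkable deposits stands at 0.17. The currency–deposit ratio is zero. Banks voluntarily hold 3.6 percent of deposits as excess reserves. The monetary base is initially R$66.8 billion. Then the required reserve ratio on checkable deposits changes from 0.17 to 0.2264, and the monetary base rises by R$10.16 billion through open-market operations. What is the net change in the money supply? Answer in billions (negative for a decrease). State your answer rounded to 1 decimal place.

-31.0 billion

Before: m₁ = 1 / (0.17 + 0.036) ≈ 4.8544, MB₁ = 66.8, so M₁ = 4.8544 × 66.8 ≈ 324.2739 billion.
After: m₂ = 1 / (0.2264 + 0.036) ≈ 3.8110, MB₂ = 66.8 + 10.16 = 76.96, so M₂ = 3.8110 × 76.96 ≈ 293.2946 billion.
ΔM = M₂ − M₁ = 293.2946 − 324.2739 = -30.9793 billion.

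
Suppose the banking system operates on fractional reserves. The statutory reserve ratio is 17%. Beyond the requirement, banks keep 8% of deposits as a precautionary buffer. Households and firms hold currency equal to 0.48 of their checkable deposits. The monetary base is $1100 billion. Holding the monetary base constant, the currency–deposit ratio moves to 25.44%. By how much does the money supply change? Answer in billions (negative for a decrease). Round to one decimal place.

$505.5 billion

Initially m₁ = (1 + 0.48) / (0.17 + 0.08 + 0.48) ≈ 2.027397, so M₁ = 2.027397 × 1100 = 2230.1367 billion.
After the change m₂ = (1 + 0.2544) / (0.17 + 0.08 + 0.2544) ≈ 2.486915, so M₂ = 2.486915 × 1100 = 2735.6065 billion.
ΔM = M₂ − M₁ = 2735.6065 − 2230.1367 = 505.4698 billion.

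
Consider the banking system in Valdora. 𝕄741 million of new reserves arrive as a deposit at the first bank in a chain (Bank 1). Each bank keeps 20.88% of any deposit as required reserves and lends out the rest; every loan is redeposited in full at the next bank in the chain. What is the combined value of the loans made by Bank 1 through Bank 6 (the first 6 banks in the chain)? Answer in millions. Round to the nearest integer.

𝕄2119 million

Bank i lends (1 − rr)^i of the original deposit: Bank 1 lends 741·0.7912 = 586.2792, Bank 2 lends 741·0.7912² ≈ 463.8641, and so on.
Summing a geometric series: total = 741·[0.7912·(1 − 0.7912^6) / (1 − 0.7912)] ≈ 2119.0529 million.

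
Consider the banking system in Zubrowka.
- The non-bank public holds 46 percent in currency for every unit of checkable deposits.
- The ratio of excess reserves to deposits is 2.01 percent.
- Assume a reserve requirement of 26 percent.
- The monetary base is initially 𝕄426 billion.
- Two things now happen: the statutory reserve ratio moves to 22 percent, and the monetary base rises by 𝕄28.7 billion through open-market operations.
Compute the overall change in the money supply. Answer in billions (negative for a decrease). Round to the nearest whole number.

𝕄108 billion

Before: m₁ = (1 + 0.46) / (0.26 + 0.0201 + 0.46) ≈ 1.9727, MB₁ = 426, so M₁ = 1.9727 × 426 = 840.3702 billion.
After: m₂ = (1 + 0.46) / (0.22 + 0.0201 + 0.46) ≈ 2.0854, MB₂ = 426 + 28.7 = 454.7, so M₂ = 2.0854 × 454.7 ≈ 948.2314 billion.
ΔM = M₂ − M₁ = 948.2314 − 840.3702 = 107.8612 billion.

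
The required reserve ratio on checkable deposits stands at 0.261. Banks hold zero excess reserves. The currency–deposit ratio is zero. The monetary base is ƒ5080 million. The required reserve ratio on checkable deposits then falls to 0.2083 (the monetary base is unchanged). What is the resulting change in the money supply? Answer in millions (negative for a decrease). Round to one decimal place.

ƒ4924.3 million

Initially m₁ = 1 / (0.261) ≈ 3.831418, so M₁ = 3.831418 × 5080 ≈ 19463.6034 million.
After the change m₂ = 1 / (0.2083) ≈ 4.800768, so M₂ = 4.800768 × 5080 ≈ 24387.9014 million.
ΔM = M₂ − M₁ = 24387.9014 − 19463.6034 = 4924.298 million.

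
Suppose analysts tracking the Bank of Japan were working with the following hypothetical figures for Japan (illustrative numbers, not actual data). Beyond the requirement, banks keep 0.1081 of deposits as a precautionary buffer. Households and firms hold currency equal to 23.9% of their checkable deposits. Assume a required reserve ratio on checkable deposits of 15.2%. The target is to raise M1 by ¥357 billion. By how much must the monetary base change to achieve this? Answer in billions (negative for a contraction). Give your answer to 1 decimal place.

The money multiplier is m = (1 + c) / (rr + e + c) = (1 + 0.239) / (0.152 + 0.1081 + 0.239) ≈ 2.48247.
ΔMB = ΔM / m = (+357) / 2.48247 ≈ 143.8084 billion.

¥143.8 billion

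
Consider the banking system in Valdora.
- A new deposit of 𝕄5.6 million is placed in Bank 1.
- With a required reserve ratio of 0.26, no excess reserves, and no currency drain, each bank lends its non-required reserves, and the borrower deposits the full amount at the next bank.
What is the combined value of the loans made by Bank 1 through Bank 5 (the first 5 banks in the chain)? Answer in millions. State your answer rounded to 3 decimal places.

𝕄12.402 million

Bank i lends (1 − rr)^i of the original deposit: Bank 1 lends 5.6·0.7400 = 4.1440, Bank 2 lends 5.6·0.7400² ≈ 3.0666, and so on.
Summing a geometric series: total = 5.6·[0.7400·(1 − 0.7400^5) / (1 − 0.7400)] ≈ 12.4017 million.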